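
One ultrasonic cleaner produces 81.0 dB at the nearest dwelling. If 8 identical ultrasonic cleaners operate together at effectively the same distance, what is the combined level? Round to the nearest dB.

With 8 equal, uncorrelated contributions the intensity is 8× that of one unit, giving a rise of 10·log₁₀ 8.
L_total = 81.0 + 10·log₁₀(8) = 81.0 + 9.031 = 90.03 dB.

90 dB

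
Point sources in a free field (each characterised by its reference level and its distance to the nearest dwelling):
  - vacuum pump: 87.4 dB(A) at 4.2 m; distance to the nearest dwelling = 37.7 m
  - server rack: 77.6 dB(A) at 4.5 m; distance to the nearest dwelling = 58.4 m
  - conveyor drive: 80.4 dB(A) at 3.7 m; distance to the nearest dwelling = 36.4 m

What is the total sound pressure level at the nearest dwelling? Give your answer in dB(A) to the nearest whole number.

First find each source's level at the receiver (point-source: −20·log₁₀(r/r_ref)), then combine on an intensity basis.
vacuum pump: 87.4 − 20·log₁₀(37.7/4.2) = 87.4 − 19.06 = 68.34 dB(A).
server rack: 77.6 − 20·log₁₀(58.4/4.5) = 77.6 − 22.26 = 55.34 dB(A).
conveyor drive: 80.4 − 20·log₁₀(36.4/3.7) = 80.4 − 19.86 = 60.54 dB(A).
Σ 10^(L/10) = 8.295e+06 → L_total = 10·log₁₀(8.295e+06) = 69.19 dB(A).

69 dB(A)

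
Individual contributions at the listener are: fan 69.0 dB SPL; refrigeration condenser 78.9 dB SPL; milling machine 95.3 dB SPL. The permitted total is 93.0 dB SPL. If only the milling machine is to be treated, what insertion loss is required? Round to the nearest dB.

The untreated sources together contribute 10^(69.0/10) + 10^(78.9/10) = 8.557e+07, i.e. 79.32 dB SPL.
The limit corresponds to 10^(93.0/10) = 1.995e+09; subtracting the fixed part leaves 1.910e+09 for the milling machine, i.e. 92.81 dB SPL.
Required insertion loss = 95.3 − 92.81 = 2.49 dB.

2 dB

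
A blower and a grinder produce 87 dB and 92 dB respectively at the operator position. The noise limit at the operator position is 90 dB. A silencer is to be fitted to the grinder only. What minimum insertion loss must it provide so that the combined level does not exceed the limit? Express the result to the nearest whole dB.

Fixed contribution from the other source: Σ 10^(L/10) = 10^(87/10) = 5.012e+08 (87.00 dB).
To meet 90 dB overall, the treated grinder may contribute at most 10^(90/10) − 5.012e+08 = 4.988e+08, i.e. 86.98 dB.
Required insertion loss = 92 − 86.98 = 5.02 dB.

5 dB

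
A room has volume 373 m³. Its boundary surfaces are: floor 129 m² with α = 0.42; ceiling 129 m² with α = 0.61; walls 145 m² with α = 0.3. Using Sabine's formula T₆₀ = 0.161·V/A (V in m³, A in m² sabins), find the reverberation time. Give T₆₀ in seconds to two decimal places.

0.34 s

Summing Sᵢαᵢ: 129·0.42 + 129·0.61 + 145·0.3 = 176.37 m².
T₆₀ = 0.161·V/A = 0.161·373/176.37 = 0.340 s.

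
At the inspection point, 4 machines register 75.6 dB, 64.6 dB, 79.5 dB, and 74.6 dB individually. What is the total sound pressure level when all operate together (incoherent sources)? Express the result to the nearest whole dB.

Incoherent sources combine by intensity addition: L_total = 10·log₁₀(Σ 10^(L_i/10)).
Σ 10^(L/10) = 10^(75.6/10) + 10^(64.6/10) + 10^(79.5/10) + 10^(74.6/10) = 1.572e+08.
L_total = 10·log₁₀(1.572e+08) = 81.96 dB.

82 dB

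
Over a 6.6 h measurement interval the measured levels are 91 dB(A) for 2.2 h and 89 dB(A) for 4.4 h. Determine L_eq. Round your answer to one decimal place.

89.8 dB(A)

The energy average is taken in the linear domain: L_eq = 10·log₁₀[(Σ tᵢ·10^(Lᵢ/10))/T], T = 6.6 h.
Σ tᵢ·10^(Lᵢ/10) = 2.2·10^(91/10) + 4.4·10^(89/10) = 6.265e+09.
L_eq = 10·log₁₀(6.265e+09/6.6) = 89.77 dB(A).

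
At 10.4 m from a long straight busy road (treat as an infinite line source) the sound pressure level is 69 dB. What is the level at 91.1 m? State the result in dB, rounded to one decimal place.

59.6 dB

For a line source, L₂ = L₁ − 10·log₁₀(r₂/r₁).
L₂ = 69 − 10·log₁₀(91.1/10.4) = 69 − 9.425 = 59.58 dB.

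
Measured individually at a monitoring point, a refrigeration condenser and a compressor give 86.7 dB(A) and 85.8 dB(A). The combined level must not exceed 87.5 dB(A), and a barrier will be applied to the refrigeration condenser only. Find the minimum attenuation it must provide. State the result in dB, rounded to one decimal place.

Everything except the refrigeration condenser sums to 10^(85.8/10) = 3.802e+08 in linear terms, 85.80 dB(A).
The limit corresponds to 10^(87.5/10) = 5.623e+08; subtracting the fixed part leaves 1.822e+08 for the refrigeration condenser, i.e. 82.60 dB(A).
So the refrigeration condenser must be reduced from 86.7 to 82.60 dB(A): IL = 4.10 dB.

4.1 dB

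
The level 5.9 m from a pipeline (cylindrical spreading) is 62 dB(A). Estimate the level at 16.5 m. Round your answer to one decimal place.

Line-source attenuation: ΔL = 10·log₁₀(r₂/r₁) = 10·log₁₀(16.5/5.9) = 4.466 dB.
L₂ = 62 − 10·log₁₀(16.5/5.9) = 62 − 4.466 = 57.53 dB(A).

57.5 dB(A)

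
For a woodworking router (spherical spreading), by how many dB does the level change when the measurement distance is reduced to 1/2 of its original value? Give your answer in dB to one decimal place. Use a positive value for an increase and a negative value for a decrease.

Point-source spreading: ΔL = −20·log₁₀(r₂/r₁).
ΔL = −20·log₁₀(0.5) = +6.02 dB.

+6.0 dB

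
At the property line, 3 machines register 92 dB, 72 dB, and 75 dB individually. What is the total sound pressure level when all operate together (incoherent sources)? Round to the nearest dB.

Incoherent sources combine by intensity addition: L_total = 10·log₁₀(Σ 10^(L_i/10)).
Σ 10^(L/10) = 10^(92/10) + 10^(72/10) + 10^(75/10) = 1.632e+09.
L_total = 10·log₁₀(1.632e+09) = 92.13 dB.

92 dB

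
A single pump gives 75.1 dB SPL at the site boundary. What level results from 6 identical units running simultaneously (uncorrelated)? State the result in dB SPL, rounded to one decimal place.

N identical incoherent sources raise the level by 10·log₁₀ N.
L_total = 75.1 + 10·log₁₀(6) = 75.1 + 7.782 = 82.88 dB SPL.

82.9 dB SPL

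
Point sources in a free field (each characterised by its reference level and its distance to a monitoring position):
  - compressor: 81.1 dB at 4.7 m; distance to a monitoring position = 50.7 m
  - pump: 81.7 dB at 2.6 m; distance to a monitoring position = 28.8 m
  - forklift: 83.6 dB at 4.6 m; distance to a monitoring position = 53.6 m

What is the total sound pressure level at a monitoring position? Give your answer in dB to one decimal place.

66.0 dB

First find each source's level at the receiver (point-source: −20·log₁₀(r/r_ref)), then combine on an intensity basis.
compressor: 81.1 − 20·log₁₀(50.7/4.7) = 81.1 − 20.66 = 60.44 dB.
pump: 81.7 − 20·log₁₀(28.8/2.6) = 81.7 − 20.89 = 60.81 dB.
forklift: 83.6 − 20·log₁₀(53.6/4.6) = 83.6 − 21.33 = 62.27 dB.
Σ 10^(L/10) = 4.000e+06 → L_total = 10·log₁₀(4.000e+06) = 66.02 dB.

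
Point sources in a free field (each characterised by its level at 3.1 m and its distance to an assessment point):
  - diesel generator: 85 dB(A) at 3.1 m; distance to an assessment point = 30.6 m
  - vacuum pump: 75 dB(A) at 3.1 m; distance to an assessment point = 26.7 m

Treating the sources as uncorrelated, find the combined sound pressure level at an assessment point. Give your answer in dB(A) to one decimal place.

First find each source's level at the receiver (point-source: −20·log₁₀(r/r_ref)), then combine on an intensity basis.
diesel generator: 85 − 20·log₁₀(30.6/3.1) = 85 − 19.89 = 65.11 dB(A).
vacuum pump: 75 − 20·log₁₀(26.7/3.1) = 75 − 18.70 = 56.30 dB(A).
Σ 10^(L/10) = 3.672e+06 → L_total = 10·log₁₀(3.672e+06) = 65.65 dB(A).

65.6 dB(A)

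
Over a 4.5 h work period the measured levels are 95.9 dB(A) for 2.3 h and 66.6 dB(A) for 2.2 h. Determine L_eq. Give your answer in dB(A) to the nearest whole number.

93 dB(A)

Weight each interval's intensity by its duration and average over T = 4.5 h:
Σ tᵢ·10^(Lᵢ/10) = 2.3·10^(95.9/10) + 2.2·10^(66.6/10) = 8.958e+09.
L_eq = 10·log₁₀(8.958e+09/4.5) = 92.99 dB(A).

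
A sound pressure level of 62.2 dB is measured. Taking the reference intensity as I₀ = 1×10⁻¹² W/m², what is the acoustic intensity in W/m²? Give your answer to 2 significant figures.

1.7e-06 W/m²

I = I₀·10^(L/10) = 10⁻¹² × 10^(62.2/10) = 10^(-5.780).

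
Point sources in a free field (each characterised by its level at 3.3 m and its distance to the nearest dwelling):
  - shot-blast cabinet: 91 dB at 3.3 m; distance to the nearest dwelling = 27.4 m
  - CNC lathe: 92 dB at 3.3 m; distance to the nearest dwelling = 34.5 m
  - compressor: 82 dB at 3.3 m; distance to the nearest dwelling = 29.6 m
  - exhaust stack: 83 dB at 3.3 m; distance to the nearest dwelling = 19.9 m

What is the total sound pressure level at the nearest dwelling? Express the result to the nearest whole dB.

76 dB

First find each source's level at the receiver (point-source: −20·log₁₀(r/r_ref)), then combine on an intensity basis.
shot-blast cabinet: 91 − 20·log₁₀(27.4/3.3) = 91 − 18.38 = 72.62 dB.
CNC lathe: 92 − 20·log₁₀(34.5/3.3) = 92 − 20.39 = 71.61 dB.
compressor: 82 − 20·log₁₀(29.6/3.3) = 82 − 19.06 = 62.94 dB.
exhaust stack: 83 − 20·log₁₀(19.9/3.3) = 83 − 15.61 = 67.39 dB.
Σ 10^(L/10) = 4.022e+07 → L_total = 10·log₁₀(4.022e+07) = 76.04 dB.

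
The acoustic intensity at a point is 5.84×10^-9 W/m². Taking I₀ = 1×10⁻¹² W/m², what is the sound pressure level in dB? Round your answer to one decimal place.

L = 10·log₁₀(I/I₀) = 10·log₁₀(5.84×10^-9/10⁻¹²) = 10·log₁₀(5.84×10^3).
L = 10·(0.7664 + 3) = 37.66 dB.

37.7 dB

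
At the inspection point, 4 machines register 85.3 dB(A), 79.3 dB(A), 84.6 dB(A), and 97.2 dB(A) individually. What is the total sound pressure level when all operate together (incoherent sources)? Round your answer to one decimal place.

For uncorrelated sources the intensities add, so convert each level to linear form, sum, and take 10·log₁₀ of the total.
Σ 10^(L/10) = 10^(85.3/10) + 10^(79.3/10) + 10^(84.6/10) + 10^(97.2/10) = 5.960e+09.
L_total = 10·log₁₀(5.960e+09) = 97.75 dB(A).

97.8 dB(A)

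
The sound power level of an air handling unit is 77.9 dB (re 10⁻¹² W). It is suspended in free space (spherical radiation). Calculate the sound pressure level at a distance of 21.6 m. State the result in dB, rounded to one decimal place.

The power spreads over a sphere of area 4π·r², so L_p = L_w − 10·log₁₀(4π·r²).
4π·r² = 5863 m², 10·log₁₀ of that is 37.681 dB.
L_p = 77.9 − 37.681 = 40.22 dB.

40.2 dB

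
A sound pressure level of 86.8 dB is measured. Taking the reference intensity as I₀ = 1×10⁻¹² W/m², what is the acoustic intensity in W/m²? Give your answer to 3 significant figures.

I = I₀·10^(L/10) = 10⁻¹² × 10^(86.8/10) = 10^(-3.320).

0.000479 W/m²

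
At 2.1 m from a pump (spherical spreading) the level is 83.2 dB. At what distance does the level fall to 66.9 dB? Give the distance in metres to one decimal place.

13.7 m

For a point source L₁ − L₂ = 20·log₁₀(r₂/r₁), so r₂ = r₁·10^((L₁−L₂)/20).
r₂ = 2.1·10^((83.2−66.9)/20) = 2.1·10^(16.3/20) = 13.72 m.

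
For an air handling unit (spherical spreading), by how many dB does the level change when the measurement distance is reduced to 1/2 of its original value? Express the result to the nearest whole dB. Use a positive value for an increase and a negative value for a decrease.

+6 dB

A point source loses 6 dB per doubling of distance; generally ΔL = −20·log₁₀(r₂/r₁).
ΔL = −20·log₁₀(0.5) = +6.02 dB.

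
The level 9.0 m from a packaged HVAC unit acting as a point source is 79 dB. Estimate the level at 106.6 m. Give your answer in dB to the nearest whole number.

58 dB

Point-source attenuation: ΔL = 20·log₁₀(r₂/r₁) = 20·log₁₀(106.6/9.0) = 21.470 dB.
L₂ = 79 − 20·log₁₀(106.6/9.0) = 79 − 21.470 = 57.53 dB.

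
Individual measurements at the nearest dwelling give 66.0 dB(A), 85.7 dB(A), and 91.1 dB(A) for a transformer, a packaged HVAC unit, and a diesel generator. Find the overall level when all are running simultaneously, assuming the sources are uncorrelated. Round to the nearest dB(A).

For uncorrelated sources the intensities add, so convert each level to linear form, sum, and take 10·log₁₀ of the total.
Σ 10^(L/10) = 10^(66.0/10) + 10^(85.7/10) + 10^(91.1/10) = 1.664e+09.
L_total = 10·log₁₀(1.664e+09) = 92.21 dB(A).

92 dB(A)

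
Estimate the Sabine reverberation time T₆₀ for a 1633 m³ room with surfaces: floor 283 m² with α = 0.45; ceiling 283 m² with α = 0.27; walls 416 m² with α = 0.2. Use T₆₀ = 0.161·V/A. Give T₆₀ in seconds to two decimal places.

0.92 s

Total absorption A = 283·0.45 + 283·0.27 + 416·0.2 = 286.96 m² sabins.
T₆₀ = 0.161 × 1633 / 286.96 = 0.916 s.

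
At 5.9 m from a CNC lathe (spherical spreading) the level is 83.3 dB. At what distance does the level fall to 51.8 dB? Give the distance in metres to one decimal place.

221.7 m

Point-source spreading drops the level by 20·log₁₀(r₂/r₁); inverting, r₂/r₁ = 10^(ΔL/20).
r₂ = 5.9·10^((83.3−51.8)/20) = 5.9·10^(31.5/20) = 221.74 m.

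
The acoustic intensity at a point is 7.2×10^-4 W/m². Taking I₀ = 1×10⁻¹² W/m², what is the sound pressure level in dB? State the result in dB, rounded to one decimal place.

88.6 dB

L = 10·log₁₀(I/I₀) = 10·log₁₀(7.2×10^-4/10⁻¹²) = 10·log₁₀(7.2×10^8).
L = 10·(0.8573 + 8) = 88.57 dB.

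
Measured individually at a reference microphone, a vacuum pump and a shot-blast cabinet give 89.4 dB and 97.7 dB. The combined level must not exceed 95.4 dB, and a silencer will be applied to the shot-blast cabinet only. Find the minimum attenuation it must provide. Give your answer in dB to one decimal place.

3.6 dB

The untreated sources together contribute 10^(89.4/10) = 8.710e+08, i.e. 89.40 dB.
To meet 95.4 dB overall, the treated shot-blast cabinet may contribute at most 10^(95.4/10) − 8.710e+08 = 2.596e+09, i.e. 94.14 dB.
Required insertion loss = 97.7 − 94.14 = 3.56 dB.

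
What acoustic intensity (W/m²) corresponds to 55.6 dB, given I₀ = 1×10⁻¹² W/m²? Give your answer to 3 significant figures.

3.63e-07 W/m²

I = I₀·10^(L/10) = 10⁻¹² × 10^(55.6/10) = 10^(-6.440).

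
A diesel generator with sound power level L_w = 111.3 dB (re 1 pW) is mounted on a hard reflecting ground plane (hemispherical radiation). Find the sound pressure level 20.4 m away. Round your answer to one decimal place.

77.1 dB

Free-field hemispherical radiation: L_p = L_w − 10·log₁₀(2π·r²), r = 20.4 m.
2π·r² = 2615 m², 10·log₁₀ of that is 34.174 dB.
L_p = 111.3 − 34.174 = 77.13 dB.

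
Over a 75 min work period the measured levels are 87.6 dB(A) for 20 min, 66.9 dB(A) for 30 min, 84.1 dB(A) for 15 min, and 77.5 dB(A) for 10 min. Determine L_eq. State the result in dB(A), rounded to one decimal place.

L_eq = 10·log₁₀[(1/T)·Σ tᵢ·10^(Lᵢ/10)] with T = 75 min.
Σ tᵢ·10^(Lᵢ/10) = 20·10^(87.6/10) + 30·10^(66.9/10) + 15·10^(84.1/10) + 10·10^(77.5/10) = 1.607e+10.
L_eq = 10·log₁₀(1.607e+10/75) = 83.31 dB(A).

83.3 dB(A)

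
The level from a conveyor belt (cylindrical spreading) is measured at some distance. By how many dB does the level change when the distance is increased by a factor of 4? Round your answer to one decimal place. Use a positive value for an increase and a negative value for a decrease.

With cylindrical spreading the level changes by −10·log₁₀(r₂/r₁).
ΔL = −10·log₁₀(4) = -6.02 dB.

-6.0 dB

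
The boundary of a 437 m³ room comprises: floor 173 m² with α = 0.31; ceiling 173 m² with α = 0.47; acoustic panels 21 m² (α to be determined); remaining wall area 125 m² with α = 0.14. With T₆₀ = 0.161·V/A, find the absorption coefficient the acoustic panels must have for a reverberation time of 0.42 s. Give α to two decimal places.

From T₆₀ = 0.161·V/A, the target T₆₀ = 0.42 s needs A = 0.161·437/0.42 = 167.52 m².
Absorption from the other surfaces = 173·0.31 + 173·0.47 + 125·0.14 = 152.44 m², so the acoustic panels must supply 15.08 m² over 21 m².
α = 15.08/21 = 0.718.

0.72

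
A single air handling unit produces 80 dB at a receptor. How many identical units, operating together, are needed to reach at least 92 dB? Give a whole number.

16

Need L₁ + 10·log₁₀ N ≥ 92, i.e. log₁₀ N ≥ 1.20.
N ≥ 10^(12.0/10) = 15.849, so N = 16.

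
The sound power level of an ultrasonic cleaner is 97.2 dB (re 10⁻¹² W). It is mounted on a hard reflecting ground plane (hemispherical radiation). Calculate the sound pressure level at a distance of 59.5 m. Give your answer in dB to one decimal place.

The power spreads over a hemisphere of area 2π·r², so L_p = L_w − 10·log₁₀(2π·r²).
2π·r² = 2.224e+04 m², 10·log₁₀ of that is 43.472 dB.
L_p = 97.2 − 43.472 = 53.73 dB.

53.7 dB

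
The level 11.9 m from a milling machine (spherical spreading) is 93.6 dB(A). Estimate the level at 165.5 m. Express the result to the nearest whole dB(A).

71 dB(A)

Spherical spreading from a point source gives a 20·log₁₀(r₂/r₁) drop.
L₂ = 93.6 − 20·log₁₀(165.5/11.9) = 93.6 − 22.865 = 70.73 dB(A).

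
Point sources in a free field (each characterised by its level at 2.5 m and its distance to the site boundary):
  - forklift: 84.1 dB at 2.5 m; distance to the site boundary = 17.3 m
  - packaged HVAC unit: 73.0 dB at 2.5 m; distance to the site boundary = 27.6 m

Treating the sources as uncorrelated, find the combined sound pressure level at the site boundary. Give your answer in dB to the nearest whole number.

Apply inverse-square spreading to bring every level to the receiver, then sum 10^(L/10).
forklift: 84.1 − 20·log₁₀(17.3/2.5) = 84.1 − 16.80 = 67.30 dB.
packaged HVAC unit: 73.0 − 20·log₁₀(27.6/2.5) = 73.0 − 20.86 = 52.14 dB.
Σ 10^(L/10) = 5.531e+06 → L_total = 10·log₁₀(5.531e+06) = 67.43 dB.

67 dB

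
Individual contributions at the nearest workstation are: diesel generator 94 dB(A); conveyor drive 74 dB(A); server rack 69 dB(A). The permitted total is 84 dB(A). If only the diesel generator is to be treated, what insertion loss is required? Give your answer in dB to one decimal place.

Everything except the diesel generator sums to 10^(74/10) + 10^(69/10) = 3.306e+07 in linear terms, 75.19 dB(A).
The limit corresponds to 10^(84/10) = 2.512e+08; subtracting the fixed part leaves 2.181e+08 for the diesel generator, i.e. 83.39 dB(A).
So the diesel generator must be reduced from 94 to 83.39 dB(A): IL = 10.61 dB.

10.6 dB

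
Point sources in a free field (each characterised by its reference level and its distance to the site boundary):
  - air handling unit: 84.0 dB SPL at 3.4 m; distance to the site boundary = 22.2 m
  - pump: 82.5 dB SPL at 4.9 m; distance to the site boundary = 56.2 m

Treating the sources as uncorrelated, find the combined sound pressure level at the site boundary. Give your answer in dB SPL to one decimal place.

Propagate each source to the receiver with L = L_ref − 20·log₁₀(r/r_ref), then add intensities.
air handling unit: 84.0 − 20·log₁₀(22.2/3.4) = 84.0 − 16.30 = 67.70 dB SPL.
pump: 82.5 − 20·log₁₀(56.2/4.9) = 82.5 − 21.19 = 61.31 dB SPL.
Σ 10^(L/10) = 7.244e+06 → L_total = 10·log₁₀(7.244e+06) = 68.60 dB SPL.

68.6 dB SPL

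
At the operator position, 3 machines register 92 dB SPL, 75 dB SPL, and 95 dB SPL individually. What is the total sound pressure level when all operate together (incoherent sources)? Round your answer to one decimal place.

96.8 dB SPL

Incoherent sources combine by intensity addition: L_total = 10·log₁₀(Σ 10^(L_i/10)).
Σ 10^(L/10) = 10^(92/10) + 10^(75/10) + 10^(95/10) = 4.779e+09.
L_total = 10·log₁₀(4.779e+09) = 96.79 dB SPL.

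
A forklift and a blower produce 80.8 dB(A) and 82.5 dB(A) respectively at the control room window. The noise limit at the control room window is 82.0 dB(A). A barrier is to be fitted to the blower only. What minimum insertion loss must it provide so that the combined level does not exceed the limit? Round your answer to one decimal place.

6.7 dB

The untreated sources together contribute 10^(80.8/10) = 1.202e+08, i.e. 80.80 dB(A).
To meet 82.0 dB(A) overall, the treated blower may contribute at most 10^(82.0/10) − 1.202e+08 = 3.826e+07, i.e. 75.83 dB(A).
So the blower must be reduced from 82.5 to 75.83 dB(A): IL = 6.67 dB.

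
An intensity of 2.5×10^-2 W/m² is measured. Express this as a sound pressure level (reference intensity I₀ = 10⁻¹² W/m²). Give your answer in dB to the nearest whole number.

I/I₀ = 2.5×10^-2/10⁻¹² = 2.5×10^10, and L = 10·log₁₀(I/I₀).
L = 10·(0.3979 + 10) = 103.98 dB.

104 dB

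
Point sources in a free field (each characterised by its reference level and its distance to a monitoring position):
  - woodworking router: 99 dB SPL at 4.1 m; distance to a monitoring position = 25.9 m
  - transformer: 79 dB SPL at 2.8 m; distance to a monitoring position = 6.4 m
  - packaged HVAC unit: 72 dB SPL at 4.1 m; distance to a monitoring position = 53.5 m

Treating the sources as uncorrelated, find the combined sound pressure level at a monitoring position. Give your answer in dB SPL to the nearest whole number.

83 dB SPL

Apply inverse-square spreading to bring every level to the receiver, then sum 10^(L/10).
woodworking router: 99 − 20·log₁₀(25.9/4.1) = 99 − 16.01 = 82.99 dB SPL.
transformer: 79 − 20·log₁₀(6.4/2.8) = 79 − 7.18 = 71.82 dB SPL.
packaged HVAC unit: 72 − 20·log₁₀(53.5/4.1) = 72 − 22.31 = 49.69 dB SPL.
Σ 10^(L/10) = 2.143e+08 → L_total = 10·log₁₀(2.143e+08) = 83.31 dB SPL.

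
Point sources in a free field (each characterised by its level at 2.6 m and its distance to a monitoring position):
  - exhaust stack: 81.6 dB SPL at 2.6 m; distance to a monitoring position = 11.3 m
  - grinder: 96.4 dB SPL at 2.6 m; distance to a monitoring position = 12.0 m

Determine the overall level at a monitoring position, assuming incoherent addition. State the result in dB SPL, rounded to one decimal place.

Apply inverse-square spreading to bring every level to the receiver, then sum 10^(L/10).
exhaust stack: 81.6 − 20·log₁₀(11.3/2.6) = 81.6 − 12.76 = 68.84 dB SPL.
grinder: 96.4 − 20·log₁₀(12.0/2.6) = 96.4 − 13.28 = 83.12 dB SPL.
Σ 10^(L/10) = 2.126e+08 → L_total = 10·log₁₀(2.126e+08) = 83.28 dB SPL.

83.3 dB SPL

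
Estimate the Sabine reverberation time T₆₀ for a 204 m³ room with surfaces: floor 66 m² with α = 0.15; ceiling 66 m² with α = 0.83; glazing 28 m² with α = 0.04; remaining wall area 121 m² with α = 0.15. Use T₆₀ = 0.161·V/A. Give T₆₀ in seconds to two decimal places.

A = Σ Sᵢαᵢ = 66·0.15 + 66·0.83 + 28·0.04 + 121·0.15 = 83.95 m².
T₆₀ = 0.161 × 204 / 83.95 = 0.391 s.

0.39 s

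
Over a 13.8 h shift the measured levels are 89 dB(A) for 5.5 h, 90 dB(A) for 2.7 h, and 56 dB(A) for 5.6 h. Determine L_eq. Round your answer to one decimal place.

87.1 dB(A)

The energy average is taken in the linear domain: L_eq = 10·log₁₀[(Σ tᵢ·10^(Lᵢ/10))/T], T = 13.8 h.
Σ tᵢ·10^(Lᵢ/10) = 5.5·10^(89/10) + 2.7·10^(90/10) + 5.6·10^(56/10) = 7.071e+09.
L_eq = 10·log₁₀(7.071e+09/13.8) = 87.10 dB(A).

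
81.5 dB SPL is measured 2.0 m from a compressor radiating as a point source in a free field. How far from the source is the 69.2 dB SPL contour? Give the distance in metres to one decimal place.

The 12.3 dB drop corresponds to a distance ratio of 10^(12.3/20) for a point source.
r₂ = 2.0·10^((81.5−69.2)/20) = 2.0·10^(12.3/20) = 8.24 m.

8.2 m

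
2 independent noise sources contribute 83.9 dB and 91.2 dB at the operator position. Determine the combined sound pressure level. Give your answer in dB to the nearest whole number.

Incoherent sources combine by intensity addition: L_total = 10·log₁₀(Σ 10^(L_i/10)).
Σ 10^(L/10) = 10^(83.9/10) + 10^(91.2/10) = 1.564e+09.
L_total = 10·log₁₀(1.564e+09) = 91.94 dB.

92 dB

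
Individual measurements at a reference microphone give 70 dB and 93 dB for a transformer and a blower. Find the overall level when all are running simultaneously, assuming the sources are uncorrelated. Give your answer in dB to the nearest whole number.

93 dB

Incoherent sources combine by intensity addition: L_total = 10·log₁₀(Σ 10^(L_i/10)).
Σ 10^(L/10) = 10^(70/10) + 10^(93/10) = 2.005e+09.
L_total = 10·log₁₀(2.005e+09) = 93.02 dB.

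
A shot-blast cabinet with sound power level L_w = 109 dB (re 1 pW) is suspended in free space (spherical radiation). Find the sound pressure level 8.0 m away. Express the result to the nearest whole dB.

L_p = L_w − 10·log₁₀(4π·r²) with r = 8.0 m.
4π·r² = 804.2 m², 10·log₁₀ of that is 29.054 dB.
L_p = 109 − 29.054 = 79.95 dB.

80 dB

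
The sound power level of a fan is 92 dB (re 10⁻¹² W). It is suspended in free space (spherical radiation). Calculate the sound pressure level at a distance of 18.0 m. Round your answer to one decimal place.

The power spreads over a sphere of area 4π·r², so L_p = L_w − 10·log₁₀(4π·r²).
4π·r² = 4072 m², 10·log₁₀ of that is 36.098 dB.
L_p = 92 − 36.098 = 55.90 dB.

55.9 dB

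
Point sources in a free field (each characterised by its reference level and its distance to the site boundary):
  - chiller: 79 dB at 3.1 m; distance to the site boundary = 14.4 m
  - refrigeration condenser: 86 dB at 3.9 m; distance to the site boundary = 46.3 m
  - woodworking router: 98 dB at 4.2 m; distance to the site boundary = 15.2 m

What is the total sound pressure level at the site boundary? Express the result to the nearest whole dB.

Propagate each source to the receiver with L = L_ref − 20·log₁₀(r/r_ref), then add intensities.
chiller: 79 − 20·log₁₀(14.4/3.1) = 79 − 13.34 = 65.66 dB.
refrigeration condenser: 86 − 20·log₁₀(46.3/3.9) = 86 − 21.49 = 64.51 dB.
woodworking router: 98 − 20·log₁₀(15.2/4.2) = 98 − 11.17 = 86.83 dB.
Σ 10^(L/10) = 4.882e+08 → L_total = 10·log₁₀(4.882e+08) = 86.89 dB.

87 dB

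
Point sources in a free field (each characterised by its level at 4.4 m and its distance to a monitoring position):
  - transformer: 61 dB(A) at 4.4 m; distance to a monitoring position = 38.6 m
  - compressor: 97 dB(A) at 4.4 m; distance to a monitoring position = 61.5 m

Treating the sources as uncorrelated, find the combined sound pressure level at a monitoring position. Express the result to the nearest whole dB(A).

First find each source's level at the receiver (point-source: −20·log₁₀(r/r_ref)), then combine on an intensity basis.
transformer: 61 − 20·log₁₀(38.6/4.4) = 61 − 18.86 = 42.14 dB(A).
compressor: 97 − 20·log₁₀(61.5/4.4) = 97 − 22.91 = 74.09 dB(A).
Σ 10^(L/10) = 2.567e+07 → L_total = 10·log₁₀(2.567e+07) = 74.09 dB(A).

74 dB(A)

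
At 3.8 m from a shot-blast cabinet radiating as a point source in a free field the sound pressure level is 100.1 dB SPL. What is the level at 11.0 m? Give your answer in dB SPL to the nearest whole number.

91 dB SPL

Point-source attenuation: ΔL = 20·log₁₀(r₂/r₁) = 20·log₁₀(11.0/3.8) = 9.232 dB.
L₂ = 100.1 − 20·log₁₀(11.0/3.8) = 100.1 − 9.232 = 90.87 dB SPL.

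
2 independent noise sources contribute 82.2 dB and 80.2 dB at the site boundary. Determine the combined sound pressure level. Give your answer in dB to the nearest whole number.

Incoherent sources combine by intensity addition: L_total = 10·log₁₀(Σ 10^(L_i/10)).
Σ 10^(L/10) = 10^(82.2/10) + 10^(80.2/10) = 2.707e+08.
L_total = 10·log₁₀(2.707e+08) = 84.32 dB.

84 dB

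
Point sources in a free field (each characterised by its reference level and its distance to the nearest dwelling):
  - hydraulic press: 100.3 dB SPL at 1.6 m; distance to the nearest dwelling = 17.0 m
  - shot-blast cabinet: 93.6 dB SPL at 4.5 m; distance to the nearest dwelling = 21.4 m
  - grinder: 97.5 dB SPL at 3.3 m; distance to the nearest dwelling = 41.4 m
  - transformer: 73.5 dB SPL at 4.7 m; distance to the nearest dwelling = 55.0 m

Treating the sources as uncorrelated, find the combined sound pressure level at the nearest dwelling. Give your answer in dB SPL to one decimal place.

83.7 dB SPL

Propagate each source to the receiver with L = L_ref − 20·log₁₀(r/r_ref), then add intensities.
hydraulic press: 100.3 − 20·log₁₀(17.0/1.6) = 100.3 − 20.53 = 79.77 dB SPL.
shot-blast cabinet: 93.6 − 20·log₁₀(21.4/4.5) = 93.6 − 13.54 = 80.06 dB SPL.
grinder: 97.5 − 20·log₁₀(41.4/3.3) = 97.5 − 21.97 = 75.53 dB SPL.
transformer: 73.5 − 20·log₁₀(55.0/4.7) = 73.5 − 21.37 = 52.13 dB SPL.
Σ 10^(L/10) = 2.321e+08 → L_total = 10·log₁₀(2.321e+08) = 83.66 dB SPL.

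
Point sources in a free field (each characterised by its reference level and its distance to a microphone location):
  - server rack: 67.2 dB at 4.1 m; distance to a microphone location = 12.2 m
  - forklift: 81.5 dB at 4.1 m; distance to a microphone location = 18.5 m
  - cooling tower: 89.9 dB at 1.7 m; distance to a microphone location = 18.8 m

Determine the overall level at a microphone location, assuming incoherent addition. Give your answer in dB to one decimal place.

First find each source's level at the receiver (point-source: −20·log₁₀(r/r_ref)), then combine on an intensity basis.
server rack: 67.2 − 20·log₁₀(12.2/4.1) = 67.2 − 9.47 = 57.73 dB.
forklift: 81.5 − 20·log₁₀(18.5/4.1) = 81.5 − 13.09 = 68.41 dB.
cooling tower: 89.9 − 20·log₁₀(18.8/1.7) = 89.9 − 20.87 = 69.03 dB.
Σ 10^(L/10) = 1.552e+07 → L_total = 10·log₁₀(1.552e+07) = 71.91 dB.

71.9 dB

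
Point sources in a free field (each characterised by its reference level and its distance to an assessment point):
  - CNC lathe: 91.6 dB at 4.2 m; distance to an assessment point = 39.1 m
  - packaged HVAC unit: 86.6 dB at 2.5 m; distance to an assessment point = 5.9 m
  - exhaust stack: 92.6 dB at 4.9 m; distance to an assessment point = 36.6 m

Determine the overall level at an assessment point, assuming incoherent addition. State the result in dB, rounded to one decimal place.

81.2 dB

Propagate each source to the receiver with L = L_ref − 20·log₁₀(r/r_ref), then add intensities.
CNC lathe: 91.6 − 20·log₁₀(39.1/4.2) = 91.6 − 19.38 = 72.22 dB.
packaged HVAC unit: 86.6 − 20·log₁₀(5.9/2.5) = 86.6 − 7.46 = 79.14 dB.
exhaust stack: 92.6 − 20·log₁₀(36.6/4.9) = 92.6 − 17.47 = 75.13 dB.
Σ 10^(L/10) = 1.314e+08 → L_total = 10·log₁₀(1.314e+08) = 81.18 dB.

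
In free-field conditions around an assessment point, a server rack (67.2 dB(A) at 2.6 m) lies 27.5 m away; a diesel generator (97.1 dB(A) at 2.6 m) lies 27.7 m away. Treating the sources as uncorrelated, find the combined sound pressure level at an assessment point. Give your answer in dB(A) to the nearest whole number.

77 dB(A)

Apply inverse-square spreading to bring every level to the receiver, then sum 10^(L/10).
server rack: 67.2 − 20·log₁₀(27.5/2.6) = 67.2 − 20.49 = 46.71 dB(A).
diesel generator: 97.1 − 20·log₁₀(27.7/2.6) = 97.1 − 20.55 = 76.55 dB(A).
Σ 10^(L/10) = 4.523e+07 → L_total = 10·log₁₀(4.523e+07) = 76.55 dB(A).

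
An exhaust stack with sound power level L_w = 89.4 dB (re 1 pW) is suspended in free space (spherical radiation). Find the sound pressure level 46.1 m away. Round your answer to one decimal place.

45.1 dB

The power spreads over a sphere of area 4π·r², so L_p = L_w − 10·log₁₀(4π·r²).
4π·r² = 2.671e+04 m², 10·log₁₀ of that is 44.266 dB.
L_p = 89.4 − 44.266 = 45.13 dB.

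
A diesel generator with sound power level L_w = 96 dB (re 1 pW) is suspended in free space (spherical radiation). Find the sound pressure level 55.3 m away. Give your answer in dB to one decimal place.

50.2 dB

Free-field spherical radiation: L_p = L_w − 10·log₁₀(4π·r²), r = 55.3 m.
4π·r² = 3.843e+04 m², 10·log₁₀ of that is 45.847 dB.
L_p = 96 − 45.847 = 50.15 dB.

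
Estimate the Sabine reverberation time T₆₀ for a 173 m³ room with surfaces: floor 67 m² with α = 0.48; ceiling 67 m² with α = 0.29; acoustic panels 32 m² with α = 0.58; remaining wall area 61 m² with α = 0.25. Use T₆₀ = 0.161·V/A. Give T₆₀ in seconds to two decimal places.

Total absorption A = 67·0.48 + 67·0.29 + 32·0.58 + 61·0.25 = 85.40 m² sabins.
T₆₀ = 0.161·V/A = 0.161·173/85.40 = 0.326 s.

0.33 s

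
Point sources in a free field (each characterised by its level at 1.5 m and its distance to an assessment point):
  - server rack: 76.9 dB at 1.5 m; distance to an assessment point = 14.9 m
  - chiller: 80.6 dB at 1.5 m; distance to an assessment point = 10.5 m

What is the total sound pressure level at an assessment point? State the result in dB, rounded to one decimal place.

64.5 dB

First find each source's level at the receiver (point-source: −20·log₁₀(r/r_ref)), then combine on an intensity basis.
server rack: 76.9 − 20·log₁₀(14.9/1.5) = 76.9 − 19.94 = 56.96 dB.
chiller: 80.6 − 20·log₁₀(10.5/1.5) = 80.6 − 16.90 = 63.70 dB.
Σ 10^(L/10) = 2.840e+06 → L_total = 10·log₁₀(2.840e+06) = 64.53 dB.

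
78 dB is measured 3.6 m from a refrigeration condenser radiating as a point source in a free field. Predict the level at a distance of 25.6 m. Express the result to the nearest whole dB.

61 dB

For a point source, L₂ = L₁ − 20·log₁₀(r₂/r₁).
L₂ = 78 − 20·log₁₀(25.6/3.6) = 78 − 17.039 = 60.96 dB.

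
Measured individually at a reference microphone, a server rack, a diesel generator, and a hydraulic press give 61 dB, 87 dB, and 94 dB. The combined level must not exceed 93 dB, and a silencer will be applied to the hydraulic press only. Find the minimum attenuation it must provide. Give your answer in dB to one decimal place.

2.3 dB

Everything except the hydraulic press sums to 10^(61/10) + 10^(87/10) = 5.024e+08 in linear terms, 87.01 dB.
The limit corresponds to 10^(93/10) = 1.995e+09; subtracting the fixed part leaves 1.493e+09 for the hydraulic press, i.e. 91.74 dB.
Required insertion loss = 94 − 91.74 = 2.26 dB.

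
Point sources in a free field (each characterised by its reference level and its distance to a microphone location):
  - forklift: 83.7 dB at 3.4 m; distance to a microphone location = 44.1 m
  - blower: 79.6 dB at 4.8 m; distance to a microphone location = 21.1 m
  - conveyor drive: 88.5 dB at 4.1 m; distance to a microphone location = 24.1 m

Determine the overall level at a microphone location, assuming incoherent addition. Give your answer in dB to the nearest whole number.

Propagate each source to the receiver with L = L_ref − 20·log₁₀(r/r_ref), then add intensities.
forklift: 83.7 − 20·log₁₀(44.1/3.4) = 83.7 − 22.26 = 61.44 dB.
blower: 79.6 − 20·log₁₀(21.1/4.8) = 79.6 − 12.86 = 66.74 dB.
conveyor drive: 88.5 − 20·log₁₀(24.1/4.1) = 88.5 − 15.38 = 73.12 dB.
Σ 10^(L/10) = 2.660e+07 → L_total = 10·log₁₀(2.660e+07) = 74.25 dB.

74 dB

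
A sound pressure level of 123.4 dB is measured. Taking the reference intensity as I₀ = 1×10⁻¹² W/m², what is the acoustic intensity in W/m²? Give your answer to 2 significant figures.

I = I₀·10^(L/10) = 10⁻¹² × 10^(123.4/10) = 10^(0.340).

2.2 W/m²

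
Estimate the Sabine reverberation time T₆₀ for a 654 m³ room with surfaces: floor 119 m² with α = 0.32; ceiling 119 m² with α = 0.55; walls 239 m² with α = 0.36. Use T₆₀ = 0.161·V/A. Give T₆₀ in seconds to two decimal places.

0.56 s

A = Σ Sᵢαᵢ = 119·0.32 + 119·0.55 + 239·0.36 = 189.57 m².
T₆₀ = 0.161·V/A = 0.161·654/189.57 = 0.555 s.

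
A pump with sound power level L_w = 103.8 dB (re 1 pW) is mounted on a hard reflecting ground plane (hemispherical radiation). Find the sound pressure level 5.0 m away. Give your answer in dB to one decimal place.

Free-field hemispherical radiation: L_p = L_w − 10·log₁₀(2π·r²), r = 5.0 m.
2π·r² = 157.1 m², 10·log₁₀ of that is 21.961 dB.
L_p = 103.8 − 21.961 = 81.84 dB.

81.8 dB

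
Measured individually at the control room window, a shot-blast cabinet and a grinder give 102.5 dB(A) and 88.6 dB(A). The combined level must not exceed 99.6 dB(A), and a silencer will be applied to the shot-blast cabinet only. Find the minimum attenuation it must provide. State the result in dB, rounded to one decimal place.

3.3 dB

Everything except the shot-blast cabinet sums to 10^(88.6/10) = 7.244e+08 in linear terms, 88.60 dB(A).
The limit corresponds to 10^(99.6/10) = 9.120e+09; subtracting the fixed part leaves 8.396e+09 for the shot-blast cabinet, i.e. 99.24 dB(A).
Required insertion loss = 102.5 − 99.24 = 3.26 dB.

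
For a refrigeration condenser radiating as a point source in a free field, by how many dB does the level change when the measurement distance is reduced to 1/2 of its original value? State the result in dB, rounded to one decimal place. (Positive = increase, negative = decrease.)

+6.0 dB

A point source loses 6 dB per doubling of distance; generally ΔL = −20·log₁₀(r₂/r₁).
ΔL = −20·log₁₀(0.5) = +6.02 dB.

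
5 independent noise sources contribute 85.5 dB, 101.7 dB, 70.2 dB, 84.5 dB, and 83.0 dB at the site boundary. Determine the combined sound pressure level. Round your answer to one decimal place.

Incoherent sources combine by intensity addition: L_total = 10·log₁₀(Σ 10^(L_i/10)).
Σ 10^(L/10) = 10^(85.5/10) + 10^(101.7/10) + 10^(70.2/10) + 10^(84.5/10) + 10^(83.0/10) = 1.564e+10.
L_total = 10·log₁₀(1.564e+10) = 101.94 dB.

101.9 dB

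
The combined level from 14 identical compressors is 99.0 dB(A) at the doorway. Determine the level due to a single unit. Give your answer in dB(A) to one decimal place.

87.5 dB(A)

For N identical incoherent sources L_total = L₁ + 10·log₁₀ N, so L₁ = 99.0 − 10·log₁₀(14) = 99.0 − 11.461.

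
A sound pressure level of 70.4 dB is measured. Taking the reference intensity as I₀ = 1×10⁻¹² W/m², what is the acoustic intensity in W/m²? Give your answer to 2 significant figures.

1.1e-05 W/m²

I = I₀·10^(L/10) = 10⁻¹² × 10^(70.4/10) = 10^(-4.960).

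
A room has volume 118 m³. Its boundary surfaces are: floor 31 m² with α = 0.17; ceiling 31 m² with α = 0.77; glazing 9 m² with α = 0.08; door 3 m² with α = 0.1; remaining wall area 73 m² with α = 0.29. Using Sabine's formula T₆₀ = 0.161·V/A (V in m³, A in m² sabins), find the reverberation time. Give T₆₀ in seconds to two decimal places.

0.37 s

Total absorption A = 31·0.17 + 31·0.77 + 9·0.08 + 3·0.1 + 73·0.29 = 51.33 m² sabins.
T₆₀ = 0.161·V/A = 0.161·118/51.33 = 0.370 s.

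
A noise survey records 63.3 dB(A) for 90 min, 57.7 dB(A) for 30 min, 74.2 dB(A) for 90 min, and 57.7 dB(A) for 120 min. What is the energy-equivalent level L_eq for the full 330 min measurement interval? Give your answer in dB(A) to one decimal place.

69.0 dB(A)

Weight each interval's intensity by its duration and average over T = 330 min:
Σ tᵢ·10^(Lᵢ/10) = 90·10^(63.3/10) + 30·10^(57.7/10) + 90·10^(74.2/10) + 120·10^(57.7/10) = 2.648e+09.
L_eq = 10·log₁₀(2.648e+09/330) = 69.04 dB(A).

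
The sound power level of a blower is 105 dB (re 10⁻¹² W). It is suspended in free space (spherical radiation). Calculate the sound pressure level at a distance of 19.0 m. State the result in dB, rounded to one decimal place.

The power spreads over a sphere of area 4π·r², so L_p = L_w − 10·log₁₀(4π·r²).
4π·r² = 4536 m², 10·log₁₀ of that is 36.567 dB.
L_p = 105 − 36.567 = 68.43 dB.

68.4 dB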